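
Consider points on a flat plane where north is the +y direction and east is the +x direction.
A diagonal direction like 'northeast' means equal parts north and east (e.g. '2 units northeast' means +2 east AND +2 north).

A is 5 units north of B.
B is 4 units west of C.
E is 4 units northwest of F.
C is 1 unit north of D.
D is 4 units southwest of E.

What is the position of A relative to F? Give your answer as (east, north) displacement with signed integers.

Answer: A is at (east=-12, north=6) relative to F.

Derivation:
Place F at the origin (east=0, north=0).
  E is 4 units northwest of F: delta (east=-4, north=+4); E at (east=-4, north=4).
  D is 4 units southwest of E: delta (east=-4, north=-4); D at (east=-8, north=0).
  C is 1 unit north of D: delta (east=+0, north=+1); C at (east=-8, north=1).
  B is 4 units west of C: delta (east=-4, north=+0); B at (east=-12, north=1).
  A is 5 units north of B: delta (east=+0, north=+5); A at (east=-12, north=6).
Therefore A relative to F: (east=-12, north=6).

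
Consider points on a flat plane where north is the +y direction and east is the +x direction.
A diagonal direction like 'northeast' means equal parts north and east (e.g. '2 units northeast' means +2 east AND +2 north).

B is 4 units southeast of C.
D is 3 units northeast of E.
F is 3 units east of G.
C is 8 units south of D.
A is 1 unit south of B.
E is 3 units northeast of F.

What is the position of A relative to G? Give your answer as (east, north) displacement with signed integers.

Answer: A is at (east=13, north=-7) relative to G.

Derivation:
Place G at the origin (east=0, north=0).
  F is 3 units east of G: delta (east=+3, north=+0); F at (east=3, north=0).
  E is 3 units northeast of F: delta (east=+3, north=+3); E at (east=6, north=3).
  D is 3 units northeast of E: delta (east=+3, north=+3); D at (east=9, north=6).
  C is 8 units south of D: delta (east=+0, north=-8); C at (east=9, north=-2).
  B is 4 units southeast of C: delta (east=+4, north=-4); B at (east=13, north=-6).
  A is 1 unit south of B: delta (east=+0, north=-1); A at (east=13, north=-7).
Therefore A relative to G: (east=13, north=-7).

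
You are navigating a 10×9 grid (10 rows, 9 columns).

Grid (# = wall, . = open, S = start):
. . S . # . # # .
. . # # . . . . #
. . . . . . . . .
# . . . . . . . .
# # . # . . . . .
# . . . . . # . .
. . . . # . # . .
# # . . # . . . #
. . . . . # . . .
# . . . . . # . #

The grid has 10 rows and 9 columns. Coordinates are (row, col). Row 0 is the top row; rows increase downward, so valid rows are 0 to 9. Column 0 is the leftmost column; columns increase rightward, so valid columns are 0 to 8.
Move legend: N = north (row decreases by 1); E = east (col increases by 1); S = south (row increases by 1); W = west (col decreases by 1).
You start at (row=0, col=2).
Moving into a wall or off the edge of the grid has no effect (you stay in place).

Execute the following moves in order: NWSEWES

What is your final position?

Start: (row=0, col=2)
  N (north): blocked, stay at (row=0, col=2)
  W (west): (row=0, col=2) -> (row=0, col=1)
  S (south): (row=0, col=1) -> (row=1, col=1)
  E (east): blocked, stay at (row=1, col=1)
  W (west): (row=1, col=1) -> (row=1, col=0)
  E (east): (row=1, col=0) -> (row=1, col=1)
  S (south): (row=1, col=1) -> (row=2, col=1)
Final: (row=2, col=1)

Answer: Final position: (row=2, col=1)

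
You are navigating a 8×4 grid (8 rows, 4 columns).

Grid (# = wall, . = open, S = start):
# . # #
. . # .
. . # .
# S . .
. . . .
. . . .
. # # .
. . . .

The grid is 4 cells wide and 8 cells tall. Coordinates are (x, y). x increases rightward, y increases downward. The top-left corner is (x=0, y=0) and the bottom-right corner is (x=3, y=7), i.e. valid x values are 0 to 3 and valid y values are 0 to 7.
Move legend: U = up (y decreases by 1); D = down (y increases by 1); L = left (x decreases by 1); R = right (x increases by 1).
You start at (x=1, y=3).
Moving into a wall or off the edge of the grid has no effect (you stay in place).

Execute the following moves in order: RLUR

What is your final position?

Answer: Final position: (x=1, y=2)

Derivation:
Start: (x=1, y=3)
  R (right): (x=1, y=3) -> (x=2, y=3)
  L (left): (x=2, y=3) -> (x=1, y=3)
  U (up): (x=1, y=3) -> (x=1, y=2)
  R (right): blocked, stay at (x=1, y=2)
Final: (x=1, y=2)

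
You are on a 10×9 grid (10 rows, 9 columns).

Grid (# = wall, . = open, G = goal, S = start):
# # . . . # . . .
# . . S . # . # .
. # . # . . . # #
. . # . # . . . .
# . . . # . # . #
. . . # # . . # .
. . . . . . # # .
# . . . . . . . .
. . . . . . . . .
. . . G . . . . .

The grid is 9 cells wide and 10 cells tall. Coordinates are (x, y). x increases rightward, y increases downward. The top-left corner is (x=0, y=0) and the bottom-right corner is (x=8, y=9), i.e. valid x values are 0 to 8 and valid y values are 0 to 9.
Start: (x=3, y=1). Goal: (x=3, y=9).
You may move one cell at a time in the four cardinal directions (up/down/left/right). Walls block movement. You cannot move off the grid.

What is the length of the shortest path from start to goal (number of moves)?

Answer: Shortest path length: 12

Derivation:
BFS from (x=3, y=1) until reaching (x=3, y=9):
  Distance 0: (x=3, y=1)
  Distance 1: (x=3, y=0), (x=2, y=1), (x=4, y=1)
  Distance 2: (x=2, y=0), (x=4, y=0), (x=1, y=1), (x=2, y=2), (x=4, y=2)
  Distance 3: (x=5, y=2)
  Distance 4: (x=6, y=2), (x=5, y=3)
  Distance 5: (x=6, y=1), (x=6, y=3), (x=5, y=4)
  Distance 6: (x=6, y=0), (x=7, y=3), (x=5, y=5)
  Distance 7: (x=7, y=0), (x=8, y=3), (x=7, y=4), (x=6, y=5), (x=5, y=6)
  Distance 8: (x=8, y=0), (x=4, y=6), (x=5, y=7)
  Distance 9: (x=8, y=1), (x=3, y=6), (x=4, y=7), (x=6, y=7), (x=5, y=8)
  Distance 10: (x=2, y=6), (x=3, y=7), (x=7, y=7), (x=4, y=8), (x=6, y=8), (x=5, y=9)
  Distance 11: (x=2, y=5), (x=1, y=6), (x=2, y=7), (x=8, y=7), (x=3, y=8), (x=7, y=8), (x=4, y=9), (x=6, y=9)
  Distance 12: (x=2, y=4), (x=1, y=5), (x=0, y=6), (x=8, y=6), (x=1, y=7), (x=2, y=8), (x=8, y=8), (x=3, y=9), (x=7, y=9)  <- goal reached here
One shortest path (12 moves): (x=3, y=1) -> (x=4, y=1) -> (x=4, y=2) -> (x=5, y=2) -> (x=5, y=3) -> (x=5, y=4) -> (x=5, y=5) -> (x=5, y=6) -> (x=4, y=6) -> (x=3, y=6) -> (x=3, y=7) -> (x=3, y=8) -> (x=3, y=9)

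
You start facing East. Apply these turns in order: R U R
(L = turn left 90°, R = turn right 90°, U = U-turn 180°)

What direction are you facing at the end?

Answer: Final heading: East

Derivation:
Start: East
  R (right (90° clockwise)) -> South
  U (U-turn (180°)) -> North
  R (right (90° clockwise)) -> East
Final: East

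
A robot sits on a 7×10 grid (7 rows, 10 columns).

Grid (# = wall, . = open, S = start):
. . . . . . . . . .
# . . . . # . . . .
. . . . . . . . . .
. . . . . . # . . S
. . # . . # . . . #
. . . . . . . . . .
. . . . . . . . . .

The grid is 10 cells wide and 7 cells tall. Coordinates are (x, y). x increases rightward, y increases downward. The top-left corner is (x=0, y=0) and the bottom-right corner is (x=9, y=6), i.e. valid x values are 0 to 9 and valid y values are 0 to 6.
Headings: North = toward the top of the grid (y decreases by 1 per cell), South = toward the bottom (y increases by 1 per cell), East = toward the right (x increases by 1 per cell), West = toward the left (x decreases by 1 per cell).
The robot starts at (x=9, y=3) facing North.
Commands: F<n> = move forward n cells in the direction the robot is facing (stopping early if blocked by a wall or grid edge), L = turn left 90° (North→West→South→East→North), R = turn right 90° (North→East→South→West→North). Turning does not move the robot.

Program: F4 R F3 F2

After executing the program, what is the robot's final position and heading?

Start: (x=9, y=3), facing North
  F4: move forward 3/4 (blocked), now at (x=9, y=0)
  R: turn right, now facing East
  F3: move forward 0/3 (blocked), now at (x=9, y=0)
  F2: move forward 0/2 (blocked), now at (x=9, y=0)
Final: (x=9, y=0), facing East

Answer: Final position: (x=9, y=0), facing East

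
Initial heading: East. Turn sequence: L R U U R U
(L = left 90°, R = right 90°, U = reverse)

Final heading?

Start: East
  L (left (90° counter-clockwise)) -> North
  R (right (90° clockwise)) -> East
  U (U-turn (180°)) -> West
  U (U-turn (180°)) -> East
  R (right (90° clockwise)) -> South
  U (U-turn (180°)) -> North
Final: North

Answer: Final heading: North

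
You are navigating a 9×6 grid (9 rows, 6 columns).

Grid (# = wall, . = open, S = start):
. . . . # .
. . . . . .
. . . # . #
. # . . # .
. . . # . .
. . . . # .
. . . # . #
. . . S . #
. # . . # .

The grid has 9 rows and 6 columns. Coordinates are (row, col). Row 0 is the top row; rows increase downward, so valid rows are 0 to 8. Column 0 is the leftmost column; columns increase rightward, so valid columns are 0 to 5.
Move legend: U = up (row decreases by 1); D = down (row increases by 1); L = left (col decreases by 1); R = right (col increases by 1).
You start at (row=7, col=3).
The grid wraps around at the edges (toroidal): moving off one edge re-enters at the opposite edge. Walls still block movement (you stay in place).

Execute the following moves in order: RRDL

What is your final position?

Start: (row=7, col=3)
  R (right): (row=7, col=3) -> (row=7, col=4)
  R (right): blocked, stay at (row=7, col=4)
  D (down): blocked, stay at (row=7, col=4)
  L (left): (row=7, col=4) -> (row=7, col=3)
Final: (row=7, col=3)

Answer: Final position: (row=7, col=3)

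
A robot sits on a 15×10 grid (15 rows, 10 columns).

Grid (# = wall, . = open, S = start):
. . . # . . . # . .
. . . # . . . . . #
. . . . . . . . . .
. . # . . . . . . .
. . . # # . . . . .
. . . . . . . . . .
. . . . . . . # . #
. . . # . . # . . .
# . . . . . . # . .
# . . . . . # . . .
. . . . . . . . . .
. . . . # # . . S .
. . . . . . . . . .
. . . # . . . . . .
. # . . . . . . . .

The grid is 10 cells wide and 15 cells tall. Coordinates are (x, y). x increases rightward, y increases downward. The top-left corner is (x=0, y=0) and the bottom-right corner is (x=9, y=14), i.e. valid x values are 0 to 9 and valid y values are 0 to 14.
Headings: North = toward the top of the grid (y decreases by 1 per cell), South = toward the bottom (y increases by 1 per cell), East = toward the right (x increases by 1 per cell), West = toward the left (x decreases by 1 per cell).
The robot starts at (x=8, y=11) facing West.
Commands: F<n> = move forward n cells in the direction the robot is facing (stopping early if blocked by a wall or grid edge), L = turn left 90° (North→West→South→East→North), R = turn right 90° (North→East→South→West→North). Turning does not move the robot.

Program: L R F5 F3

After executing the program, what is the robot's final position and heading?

Answer: Final position: (x=6, y=11), facing West

Derivation:
Start: (x=8, y=11), facing West
  L: turn left, now facing South
  R: turn right, now facing West
  F5: move forward 2/5 (blocked), now at (x=6, y=11)
  F3: move forward 0/3 (blocked), now at (x=6, y=11)
Final: (x=6, y=11), facing West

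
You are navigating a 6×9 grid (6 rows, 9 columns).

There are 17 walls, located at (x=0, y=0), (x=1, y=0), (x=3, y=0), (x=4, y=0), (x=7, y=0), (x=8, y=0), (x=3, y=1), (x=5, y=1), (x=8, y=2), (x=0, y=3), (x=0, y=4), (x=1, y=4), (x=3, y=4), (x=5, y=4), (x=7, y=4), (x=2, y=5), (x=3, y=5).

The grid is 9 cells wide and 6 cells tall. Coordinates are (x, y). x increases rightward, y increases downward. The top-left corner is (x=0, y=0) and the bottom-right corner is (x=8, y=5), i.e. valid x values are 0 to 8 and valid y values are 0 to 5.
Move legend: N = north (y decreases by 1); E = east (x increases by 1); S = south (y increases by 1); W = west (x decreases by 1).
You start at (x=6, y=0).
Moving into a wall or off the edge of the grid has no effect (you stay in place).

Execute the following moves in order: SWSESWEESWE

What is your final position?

Answer: Final position: (x=8, y=4)

Derivation:
Start: (x=6, y=0)
  S (south): (x=6, y=0) -> (x=6, y=1)
  W (west): blocked, stay at (x=6, y=1)
  S (south): (x=6, y=1) -> (x=6, y=2)
  E (east): (x=6, y=2) -> (x=7, y=2)
  S (south): (x=7, y=2) -> (x=7, y=3)
  W (west): (x=7, y=3) -> (x=6, y=3)
  E (east): (x=6, y=3) -> (x=7, y=3)
  E (east): (x=7, y=3) -> (x=8, y=3)
  S (south): (x=8, y=3) -> (x=8, y=4)
  W (west): blocked, stay at (x=8, y=4)
  E (east): blocked, stay at (x=8, y=4)
Final: (x=8, y=4)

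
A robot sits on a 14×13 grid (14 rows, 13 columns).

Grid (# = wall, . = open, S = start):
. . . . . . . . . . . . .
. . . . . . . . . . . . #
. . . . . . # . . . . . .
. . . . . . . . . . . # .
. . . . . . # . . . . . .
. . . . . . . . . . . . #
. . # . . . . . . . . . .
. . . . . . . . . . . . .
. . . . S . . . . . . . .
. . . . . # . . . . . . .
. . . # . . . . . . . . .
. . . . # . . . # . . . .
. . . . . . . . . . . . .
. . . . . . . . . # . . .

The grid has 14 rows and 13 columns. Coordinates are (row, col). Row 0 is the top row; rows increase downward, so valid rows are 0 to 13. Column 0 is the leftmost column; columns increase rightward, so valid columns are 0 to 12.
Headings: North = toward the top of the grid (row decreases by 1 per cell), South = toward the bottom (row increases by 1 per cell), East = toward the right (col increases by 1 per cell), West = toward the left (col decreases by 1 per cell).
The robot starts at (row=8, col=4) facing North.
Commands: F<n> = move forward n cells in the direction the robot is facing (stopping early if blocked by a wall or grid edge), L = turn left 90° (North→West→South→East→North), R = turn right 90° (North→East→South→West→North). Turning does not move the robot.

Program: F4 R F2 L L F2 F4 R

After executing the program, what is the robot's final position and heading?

Start: (row=8, col=4), facing North
  F4: move forward 4, now at (row=4, col=4)
  R: turn right, now facing East
  F2: move forward 1/2 (blocked), now at (row=4, col=5)
  L: turn left, now facing North
  L: turn left, now facing West
  F2: move forward 2, now at (row=4, col=3)
  F4: move forward 3/4 (blocked), now at (row=4, col=0)
  R: turn right, now facing North
Final: (row=4, col=0), facing North

Answer: Final position: (row=4, col=0), facing North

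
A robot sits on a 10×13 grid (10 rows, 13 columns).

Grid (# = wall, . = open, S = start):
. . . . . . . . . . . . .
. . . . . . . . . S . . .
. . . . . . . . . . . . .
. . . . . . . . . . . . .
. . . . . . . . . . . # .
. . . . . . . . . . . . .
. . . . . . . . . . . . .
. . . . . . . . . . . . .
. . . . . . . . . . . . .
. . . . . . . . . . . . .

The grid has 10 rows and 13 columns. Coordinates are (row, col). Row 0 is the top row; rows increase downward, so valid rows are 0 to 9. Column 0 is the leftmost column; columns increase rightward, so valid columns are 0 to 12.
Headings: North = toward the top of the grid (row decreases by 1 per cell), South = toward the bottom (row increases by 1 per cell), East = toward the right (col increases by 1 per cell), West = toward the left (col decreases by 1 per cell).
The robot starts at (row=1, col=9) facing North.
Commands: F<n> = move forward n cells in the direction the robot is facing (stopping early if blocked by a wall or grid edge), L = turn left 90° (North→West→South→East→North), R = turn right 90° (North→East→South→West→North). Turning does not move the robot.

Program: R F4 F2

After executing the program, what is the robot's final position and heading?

Answer: Final position: (row=1, col=12), facing East

Derivation:
Start: (row=1, col=9), facing North
  R: turn right, now facing East
  F4: move forward 3/4 (blocked), now at (row=1, col=12)
  F2: move forward 0/2 (blocked), now at (row=1, col=12)
Final: (row=1, col=12), facing East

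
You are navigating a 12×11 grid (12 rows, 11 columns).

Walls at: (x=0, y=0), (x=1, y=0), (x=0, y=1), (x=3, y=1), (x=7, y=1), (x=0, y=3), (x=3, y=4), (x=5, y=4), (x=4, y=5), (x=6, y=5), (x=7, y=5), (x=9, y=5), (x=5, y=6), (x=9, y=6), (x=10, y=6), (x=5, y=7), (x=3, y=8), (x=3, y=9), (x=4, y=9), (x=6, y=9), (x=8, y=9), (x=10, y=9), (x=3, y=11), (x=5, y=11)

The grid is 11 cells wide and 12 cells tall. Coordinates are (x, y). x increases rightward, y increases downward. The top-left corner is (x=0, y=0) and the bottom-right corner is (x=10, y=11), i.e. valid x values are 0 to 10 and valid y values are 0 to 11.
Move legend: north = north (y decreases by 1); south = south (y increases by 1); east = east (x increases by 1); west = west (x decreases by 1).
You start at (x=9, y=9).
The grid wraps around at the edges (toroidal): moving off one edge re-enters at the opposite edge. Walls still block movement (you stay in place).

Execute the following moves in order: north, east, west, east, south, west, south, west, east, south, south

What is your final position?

Answer: Final position: (x=9, y=11)

Derivation:
Start: (x=9, y=9)
  north (north): (x=9, y=9) -> (x=9, y=8)
  east (east): (x=9, y=8) -> (x=10, y=8)
  west (west): (x=10, y=8) -> (x=9, y=8)
  east (east): (x=9, y=8) -> (x=10, y=8)
  south (south): blocked, stay at (x=10, y=8)
  west (west): (x=10, y=8) -> (x=9, y=8)
  south (south): (x=9, y=8) -> (x=9, y=9)
  west (west): blocked, stay at (x=9, y=9)
  east (east): blocked, stay at (x=9, y=9)
  south (south): (x=9, y=9) -> (x=9, y=10)
  south (south): (x=9, y=10) -> (x=9, y=11)
Final: (x=9, y=11)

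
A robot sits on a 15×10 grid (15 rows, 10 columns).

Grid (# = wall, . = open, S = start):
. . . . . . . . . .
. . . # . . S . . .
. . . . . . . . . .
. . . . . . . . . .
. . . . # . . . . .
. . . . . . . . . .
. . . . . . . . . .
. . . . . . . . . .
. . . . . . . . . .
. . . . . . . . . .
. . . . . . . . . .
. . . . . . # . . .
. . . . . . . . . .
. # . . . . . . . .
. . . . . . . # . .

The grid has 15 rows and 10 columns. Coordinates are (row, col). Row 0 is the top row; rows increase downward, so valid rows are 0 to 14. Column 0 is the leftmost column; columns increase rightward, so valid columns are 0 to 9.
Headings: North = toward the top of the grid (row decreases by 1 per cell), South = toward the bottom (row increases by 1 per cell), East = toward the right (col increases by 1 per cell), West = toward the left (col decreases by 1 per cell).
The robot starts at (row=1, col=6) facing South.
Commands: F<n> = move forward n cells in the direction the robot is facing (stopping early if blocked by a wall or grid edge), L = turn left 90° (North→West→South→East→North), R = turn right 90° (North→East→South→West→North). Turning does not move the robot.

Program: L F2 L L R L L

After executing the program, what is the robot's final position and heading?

Start: (row=1, col=6), facing South
  L: turn left, now facing East
  F2: move forward 2, now at (row=1, col=8)
  L: turn left, now facing North
  L: turn left, now facing West
  R: turn right, now facing North
  L: turn left, now facing West
  L: turn left, now facing South
Final: (row=1, col=8), facing South

Answer: Final position: (row=1, col=8), facing South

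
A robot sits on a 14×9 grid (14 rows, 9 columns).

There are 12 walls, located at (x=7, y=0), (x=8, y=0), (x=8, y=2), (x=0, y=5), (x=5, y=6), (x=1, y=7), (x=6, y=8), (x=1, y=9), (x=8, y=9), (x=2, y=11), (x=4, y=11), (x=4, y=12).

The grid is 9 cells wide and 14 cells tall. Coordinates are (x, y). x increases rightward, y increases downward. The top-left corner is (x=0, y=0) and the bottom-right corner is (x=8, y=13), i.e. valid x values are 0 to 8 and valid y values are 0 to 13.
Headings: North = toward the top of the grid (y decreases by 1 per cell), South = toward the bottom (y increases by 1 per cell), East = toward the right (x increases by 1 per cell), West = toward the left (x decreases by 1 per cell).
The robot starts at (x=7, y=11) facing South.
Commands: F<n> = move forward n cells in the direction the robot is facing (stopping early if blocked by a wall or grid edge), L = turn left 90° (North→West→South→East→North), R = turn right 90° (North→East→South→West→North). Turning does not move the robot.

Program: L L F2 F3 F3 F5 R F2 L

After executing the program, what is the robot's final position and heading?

Start: (x=7, y=11), facing South
  L: turn left, now facing East
  L: turn left, now facing North
  F2: move forward 2, now at (x=7, y=9)
  F3: move forward 3, now at (x=7, y=6)
  F3: move forward 3, now at (x=7, y=3)
  F5: move forward 2/5 (blocked), now at (x=7, y=1)
  R: turn right, now facing East
  F2: move forward 1/2 (blocked), now at (x=8, y=1)
  L: turn left, now facing North
Final: (x=8, y=1), facing North

Answer: Final position: (x=8, y=1), facing North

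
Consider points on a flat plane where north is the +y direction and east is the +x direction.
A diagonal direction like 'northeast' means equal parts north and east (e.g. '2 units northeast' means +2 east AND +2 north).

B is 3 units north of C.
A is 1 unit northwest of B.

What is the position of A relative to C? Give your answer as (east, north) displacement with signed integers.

Place C at the origin (east=0, north=0).
  B is 3 units north of C: delta (east=+0, north=+3); B at (east=0, north=3).
  A is 1 unit northwest of B: delta (east=-1, north=+1); A at (east=-1, north=4).
Therefore A relative to C: (east=-1, north=4).

Answer: A is at (east=-1, north=4) relative to C.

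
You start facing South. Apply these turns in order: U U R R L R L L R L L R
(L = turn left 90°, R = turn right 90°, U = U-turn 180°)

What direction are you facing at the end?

Answer: Final heading: South

Derivation:
Start: South
  U (U-turn (180°)) -> North
  U (U-turn (180°)) -> South
  R (right (90° clockwise)) -> West
  R (right (90° clockwise)) -> North
  L (left (90° counter-clockwise)) -> West
  R (right (90° clockwise)) -> North
  L (left (90° counter-clockwise)) -> West
  L (left (90° counter-clockwise)) -> South
  R (right (90° clockwise)) -> West
  L (left (90° counter-clockwise)) -> South
  L (left (90° counter-clockwise)) -> East
  R (right (90° clockwise)) -> South
Final: South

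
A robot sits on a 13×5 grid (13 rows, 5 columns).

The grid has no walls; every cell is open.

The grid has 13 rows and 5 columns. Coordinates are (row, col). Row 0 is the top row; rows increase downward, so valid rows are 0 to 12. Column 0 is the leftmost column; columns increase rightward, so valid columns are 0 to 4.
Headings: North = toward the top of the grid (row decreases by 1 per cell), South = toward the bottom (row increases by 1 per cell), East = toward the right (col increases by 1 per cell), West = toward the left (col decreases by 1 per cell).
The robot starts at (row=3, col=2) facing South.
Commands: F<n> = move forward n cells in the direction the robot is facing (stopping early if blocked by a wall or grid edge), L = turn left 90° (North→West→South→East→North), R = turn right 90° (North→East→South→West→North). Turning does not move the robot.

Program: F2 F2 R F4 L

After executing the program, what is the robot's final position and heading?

Answer: Final position: (row=7, col=0), facing South

Derivation:
Start: (row=3, col=2), facing South
  F2: move forward 2, now at (row=5, col=2)
  F2: move forward 2, now at (row=7, col=2)
  R: turn right, now facing West
  F4: move forward 2/4 (blocked), now at (row=7, col=0)
  L: turn left, now facing South
Final: (row=7, col=0), facing South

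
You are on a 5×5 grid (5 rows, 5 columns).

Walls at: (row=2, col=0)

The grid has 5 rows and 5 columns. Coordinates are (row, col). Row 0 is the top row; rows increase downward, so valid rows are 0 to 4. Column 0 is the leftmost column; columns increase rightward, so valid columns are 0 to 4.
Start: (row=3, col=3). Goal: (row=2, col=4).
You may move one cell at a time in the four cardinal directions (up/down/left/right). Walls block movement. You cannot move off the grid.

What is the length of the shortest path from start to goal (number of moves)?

BFS from (row=3, col=3) until reaching (row=2, col=4):
  Distance 0: (row=3, col=3)
  Distance 1: (row=2, col=3), (row=3, col=2), (row=3, col=4), (row=4, col=3)
  Distance 2: (row=1, col=3), (row=2, col=2), (row=2, col=4), (row=3, col=1), (row=4, col=2), (row=4, col=4)  <- goal reached here
One shortest path (2 moves): (row=3, col=3) -> (row=3, col=4) -> (row=2, col=4)

Answer: Shortest path length: 2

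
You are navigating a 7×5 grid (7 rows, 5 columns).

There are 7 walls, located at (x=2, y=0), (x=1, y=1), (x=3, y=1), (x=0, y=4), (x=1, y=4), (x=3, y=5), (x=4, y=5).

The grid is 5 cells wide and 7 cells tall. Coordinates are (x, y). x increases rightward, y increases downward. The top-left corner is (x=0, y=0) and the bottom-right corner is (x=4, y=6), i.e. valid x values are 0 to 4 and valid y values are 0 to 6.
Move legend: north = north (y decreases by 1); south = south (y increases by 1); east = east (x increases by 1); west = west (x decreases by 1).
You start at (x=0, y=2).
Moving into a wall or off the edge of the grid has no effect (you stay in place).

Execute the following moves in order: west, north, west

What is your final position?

Start: (x=0, y=2)
  west (west): blocked, stay at (x=0, y=2)
  north (north): (x=0, y=2) -> (x=0, y=1)
  west (west): blocked, stay at (x=0, y=1)
Final: (x=0, y=1)

Answer: Final position: (x=0, y=1)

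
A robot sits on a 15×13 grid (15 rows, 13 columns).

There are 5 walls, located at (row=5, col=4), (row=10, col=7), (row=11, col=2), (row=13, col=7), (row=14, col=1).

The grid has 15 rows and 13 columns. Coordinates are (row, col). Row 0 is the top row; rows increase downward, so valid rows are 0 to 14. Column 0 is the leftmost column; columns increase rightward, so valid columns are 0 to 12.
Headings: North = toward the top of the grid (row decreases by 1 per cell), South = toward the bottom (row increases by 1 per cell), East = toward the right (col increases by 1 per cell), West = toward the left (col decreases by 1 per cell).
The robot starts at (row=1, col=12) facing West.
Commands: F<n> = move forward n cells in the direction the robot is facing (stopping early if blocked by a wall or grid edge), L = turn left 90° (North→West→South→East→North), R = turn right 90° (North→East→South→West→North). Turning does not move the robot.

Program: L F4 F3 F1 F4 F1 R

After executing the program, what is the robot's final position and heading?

Answer: Final position: (row=14, col=12), facing West

Derivation:
Start: (row=1, col=12), facing West
  L: turn left, now facing South
  F4: move forward 4, now at (row=5, col=12)
  F3: move forward 3, now at (row=8, col=12)
  F1: move forward 1, now at (row=9, col=12)
  F4: move forward 4, now at (row=13, col=12)
  F1: move forward 1, now at (row=14, col=12)
  R: turn right, now facing West
Final: (row=14, col=12), facing West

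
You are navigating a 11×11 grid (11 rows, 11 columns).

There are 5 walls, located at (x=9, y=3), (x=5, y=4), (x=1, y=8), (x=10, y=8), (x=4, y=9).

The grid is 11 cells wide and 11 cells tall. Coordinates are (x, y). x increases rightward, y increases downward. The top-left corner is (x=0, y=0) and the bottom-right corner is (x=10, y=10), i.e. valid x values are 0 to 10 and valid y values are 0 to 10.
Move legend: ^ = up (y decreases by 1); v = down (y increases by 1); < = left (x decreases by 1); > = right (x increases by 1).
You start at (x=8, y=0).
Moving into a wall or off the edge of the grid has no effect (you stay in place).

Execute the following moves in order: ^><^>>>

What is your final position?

Answer: Final position: (x=10, y=0)

Derivation:
Start: (x=8, y=0)
  ^ (up): blocked, stay at (x=8, y=0)
  > (right): (x=8, y=0) -> (x=9, y=0)
  < (left): (x=9, y=0) -> (x=8, y=0)
  ^ (up): blocked, stay at (x=8, y=0)
  > (right): (x=8, y=0) -> (x=9, y=0)
  > (right): (x=9, y=0) -> (x=10, y=0)
  > (right): blocked, stay at (x=10, y=0)
Final: (x=10, y=0)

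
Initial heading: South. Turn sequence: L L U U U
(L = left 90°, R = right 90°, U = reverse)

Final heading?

Start: South
  L (left (90° counter-clockwise)) -> East
  L (left (90° counter-clockwise)) -> North
  U (U-turn (180°)) -> South
  U (U-turn (180°)) -> North
  U (U-turn (180°)) -> South
Final: South

Answer: Final heading: South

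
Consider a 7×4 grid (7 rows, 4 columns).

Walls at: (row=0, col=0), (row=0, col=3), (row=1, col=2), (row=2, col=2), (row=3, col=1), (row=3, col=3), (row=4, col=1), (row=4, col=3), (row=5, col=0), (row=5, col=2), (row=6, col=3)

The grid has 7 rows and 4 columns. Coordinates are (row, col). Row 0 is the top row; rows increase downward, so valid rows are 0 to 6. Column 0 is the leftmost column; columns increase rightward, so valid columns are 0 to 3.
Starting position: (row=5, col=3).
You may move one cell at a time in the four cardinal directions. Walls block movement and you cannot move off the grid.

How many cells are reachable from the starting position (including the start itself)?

Answer: Reachable cells: 1

Derivation:
BFS flood-fill from (row=5, col=3):
  Distance 0: (row=5, col=3)
Total reachable: 1 (grid has 17 open cells total)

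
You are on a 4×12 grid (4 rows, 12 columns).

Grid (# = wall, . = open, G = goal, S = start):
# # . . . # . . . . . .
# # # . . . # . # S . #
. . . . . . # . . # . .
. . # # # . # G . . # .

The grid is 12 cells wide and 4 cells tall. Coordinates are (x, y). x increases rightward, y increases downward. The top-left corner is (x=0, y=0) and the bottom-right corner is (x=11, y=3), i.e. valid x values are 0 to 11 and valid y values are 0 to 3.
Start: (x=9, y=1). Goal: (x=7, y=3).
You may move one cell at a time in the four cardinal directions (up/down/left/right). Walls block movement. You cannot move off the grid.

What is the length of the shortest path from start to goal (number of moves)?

BFS from (x=9, y=1) until reaching (x=7, y=3):
  Distance 0: (x=9, y=1)
  Distance 1: (x=9, y=0), (x=10, y=1)
  Distance 2: (x=8, y=0), (x=10, y=0), (x=10, y=2)
  Distance 3: (x=7, y=0), (x=11, y=0), (x=11, y=2)
  Distance 4: (x=6, y=0), (x=7, y=1), (x=11, y=3)
  Distance 5: (x=7, y=2)
  Distance 6: (x=8, y=2), (x=7, y=3)  <- goal reached here
One shortest path (6 moves): (x=9, y=1) -> (x=9, y=0) -> (x=8, y=0) -> (x=7, y=0) -> (x=7, y=1) -> (x=7, y=2) -> (x=7, y=3)

Answer: Shortest path length: 6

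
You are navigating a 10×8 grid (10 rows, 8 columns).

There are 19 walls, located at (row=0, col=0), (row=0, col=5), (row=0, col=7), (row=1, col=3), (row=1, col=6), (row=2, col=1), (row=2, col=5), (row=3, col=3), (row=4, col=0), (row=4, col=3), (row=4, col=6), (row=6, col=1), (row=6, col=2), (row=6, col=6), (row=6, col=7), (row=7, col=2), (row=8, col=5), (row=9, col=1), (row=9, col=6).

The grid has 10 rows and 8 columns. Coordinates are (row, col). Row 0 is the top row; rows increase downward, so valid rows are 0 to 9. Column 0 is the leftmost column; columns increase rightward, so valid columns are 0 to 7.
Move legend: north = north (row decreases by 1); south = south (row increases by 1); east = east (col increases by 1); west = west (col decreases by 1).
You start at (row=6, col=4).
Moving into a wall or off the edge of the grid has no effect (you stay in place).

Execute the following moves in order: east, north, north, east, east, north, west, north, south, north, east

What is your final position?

Answer: Final position: (row=2, col=4)

Derivation:
Start: (row=6, col=4)
  east (east): (row=6, col=4) -> (row=6, col=5)
  north (north): (row=6, col=5) -> (row=5, col=5)
  north (north): (row=5, col=5) -> (row=4, col=5)
  east (east): blocked, stay at (row=4, col=5)
  east (east): blocked, stay at (row=4, col=5)
  north (north): (row=4, col=5) -> (row=3, col=5)
  west (west): (row=3, col=5) -> (row=3, col=4)
  north (north): (row=3, col=4) -> (row=2, col=4)
  south (south): (row=2, col=4) -> (row=3, col=4)
  north (north): (row=3, col=4) -> (row=2, col=4)
  east (east): blocked, stay at (row=2, col=4)
Final: (row=2, col=4)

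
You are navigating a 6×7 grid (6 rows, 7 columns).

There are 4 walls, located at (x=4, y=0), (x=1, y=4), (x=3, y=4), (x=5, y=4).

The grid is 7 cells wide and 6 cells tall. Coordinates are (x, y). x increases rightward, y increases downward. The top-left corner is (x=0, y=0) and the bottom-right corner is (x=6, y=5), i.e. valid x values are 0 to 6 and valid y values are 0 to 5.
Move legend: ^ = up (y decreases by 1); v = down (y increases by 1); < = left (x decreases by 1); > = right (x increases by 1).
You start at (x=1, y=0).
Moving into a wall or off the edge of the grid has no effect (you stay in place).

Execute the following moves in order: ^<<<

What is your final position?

Answer: Final position: (x=0, y=0)

Derivation:
Start: (x=1, y=0)
  ^ (up): blocked, stay at (x=1, y=0)
  < (left): (x=1, y=0) -> (x=0, y=0)
  < (left): blocked, stay at (x=0, y=0)
  < (left): blocked, stay at (x=0, y=0)
Final: (x=0, y=0)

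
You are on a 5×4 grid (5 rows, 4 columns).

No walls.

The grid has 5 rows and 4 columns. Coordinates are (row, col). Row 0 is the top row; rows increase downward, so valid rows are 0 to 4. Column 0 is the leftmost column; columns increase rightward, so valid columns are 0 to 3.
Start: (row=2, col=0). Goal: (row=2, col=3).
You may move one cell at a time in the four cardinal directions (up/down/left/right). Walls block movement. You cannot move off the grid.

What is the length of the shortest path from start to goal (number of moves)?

Answer: Shortest path length: 3

Derivation:
BFS from (row=2, col=0) until reaching (row=2, col=3):
  Distance 0: (row=2, col=0)
  Distance 1: (row=1, col=0), (row=2, col=1), (row=3, col=0)
  Distance 2: (row=0, col=0), (row=1, col=1), (row=2, col=2), (row=3, col=1), (row=4, col=0)
  Distance 3: (row=0, col=1), (row=1, col=2), (row=2, col=3), (row=3, col=2), (row=4, col=1)  <- goal reached here
One shortest path (3 moves): (row=2, col=0) -> (row=2, col=1) -> (row=2, col=2) -> (row=2, col=3)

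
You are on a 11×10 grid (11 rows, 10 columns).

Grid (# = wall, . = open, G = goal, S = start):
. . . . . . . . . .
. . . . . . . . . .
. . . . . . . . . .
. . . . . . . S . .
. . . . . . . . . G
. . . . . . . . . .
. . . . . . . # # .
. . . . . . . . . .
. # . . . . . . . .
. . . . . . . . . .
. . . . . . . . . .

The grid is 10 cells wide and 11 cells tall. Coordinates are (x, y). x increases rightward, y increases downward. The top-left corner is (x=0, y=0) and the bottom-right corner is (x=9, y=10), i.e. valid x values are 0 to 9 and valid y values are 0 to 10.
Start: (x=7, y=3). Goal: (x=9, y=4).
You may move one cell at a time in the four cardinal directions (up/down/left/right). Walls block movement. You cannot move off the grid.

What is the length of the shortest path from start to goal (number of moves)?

Answer: Shortest path length: 3

Derivation:
BFS from (x=7, y=3) until reaching (x=9, y=4):
  Distance 0: (x=7, y=3)
  Distance 1: (x=7, y=2), (x=6, y=3), (x=8, y=3), (x=7, y=4)
  Distance 2: (x=7, y=1), (x=6, y=2), (x=8, y=2), (x=5, y=3), (x=9, y=3), (x=6, y=4), (x=8, y=4), (x=7, y=5)
  Distance 3: (x=7, y=0), (x=6, y=1), (x=8, y=1), (x=5, y=2), (x=9, y=2), (x=4, y=3), (x=5, y=4), (x=9, y=4), (x=6, y=5), (x=8, y=5)  <- goal reached here
One shortest path (3 moves): (x=7, y=3) -> (x=8, y=3) -> (x=9, y=3) -> (x=9, y=4)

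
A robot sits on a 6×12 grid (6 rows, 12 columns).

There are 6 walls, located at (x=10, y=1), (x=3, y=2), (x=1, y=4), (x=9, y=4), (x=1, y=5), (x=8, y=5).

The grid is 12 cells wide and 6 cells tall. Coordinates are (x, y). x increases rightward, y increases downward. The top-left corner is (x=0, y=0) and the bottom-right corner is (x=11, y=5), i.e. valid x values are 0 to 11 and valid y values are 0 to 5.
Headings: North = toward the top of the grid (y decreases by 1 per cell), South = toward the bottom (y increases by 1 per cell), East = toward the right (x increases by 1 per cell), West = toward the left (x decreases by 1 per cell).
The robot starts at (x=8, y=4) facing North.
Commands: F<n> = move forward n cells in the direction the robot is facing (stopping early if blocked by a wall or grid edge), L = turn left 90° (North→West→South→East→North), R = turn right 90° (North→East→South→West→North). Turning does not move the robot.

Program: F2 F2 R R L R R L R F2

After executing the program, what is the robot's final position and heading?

Answer: Final position: (x=6, y=0), facing West

Derivation:
Start: (x=8, y=4), facing North
  F2: move forward 2, now at (x=8, y=2)
  F2: move forward 2, now at (x=8, y=0)
  R: turn right, now facing East
  R: turn right, now facing South
  L: turn left, now facing East
  R: turn right, now facing South
  R: turn right, now facing West
  L: turn left, now facing South
  R: turn right, now facing West
  F2: move forward 2, now at (x=6, y=0)
Final: (x=6, y=0), facing West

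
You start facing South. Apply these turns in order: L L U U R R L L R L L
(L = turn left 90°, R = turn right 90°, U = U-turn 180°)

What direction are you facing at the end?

Answer: Final heading: West

Derivation:
Start: South
  L (left (90° counter-clockwise)) -> East
  L (left (90° counter-clockwise)) -> North
  U (U-turn (180°)) -> South
  U (U-turn (180°)) -> North
  R (right (90° clockwise)) -> East
  R (right (90° clockwise)) -> South
  L (left (90° counter-clockwise)) -> East
  L (left (90° counter-clockwise)) -> North
  R (right (90° clockwise)) -> East
  L (left (90° counter-clockwise)) -> North
  L (left (90° counter-clockwise)) -> West
Final: West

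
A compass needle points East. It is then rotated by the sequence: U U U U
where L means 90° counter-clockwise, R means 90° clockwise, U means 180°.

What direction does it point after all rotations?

Start: East
  U (U-turn (180°)) -> West
  U (U-turn (180°)) -> East
  U (U-turn (180°)) -> West
  U (U-turn (180°)) -> East
Final: East

Answer: Final heading: East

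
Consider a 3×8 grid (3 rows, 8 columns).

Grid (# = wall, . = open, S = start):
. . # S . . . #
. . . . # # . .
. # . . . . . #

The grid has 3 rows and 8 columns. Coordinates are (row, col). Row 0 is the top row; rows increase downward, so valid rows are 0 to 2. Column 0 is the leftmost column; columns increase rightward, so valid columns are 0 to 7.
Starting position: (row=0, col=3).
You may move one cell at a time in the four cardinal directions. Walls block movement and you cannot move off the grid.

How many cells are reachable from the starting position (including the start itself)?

Answer: Reachable cells: 18

Derivation:
BFS flood-fill from (row=0, col=3):
  Distance 0: (row=0, col=3)
  Distance 1: (row=0, col=4), (row=1, col=3)
  Distance 2: (row=0, col=5), (row=1, col=2), (row=2, col=3)
  Distance 3: (row=0, col=6), (row=1, col=1), (row=2, col=2), (row=2, col=4)
  Distance 4: (row=0, col=1), (row=1, col=0), (row=1, col=6), (row=2, col=5)
  Distance 5: (row=0, col=0), (row=1, col=7), (row=2, col=0), (row=2, col=6)
Total reachable: 18 (grid has 18 open cells total)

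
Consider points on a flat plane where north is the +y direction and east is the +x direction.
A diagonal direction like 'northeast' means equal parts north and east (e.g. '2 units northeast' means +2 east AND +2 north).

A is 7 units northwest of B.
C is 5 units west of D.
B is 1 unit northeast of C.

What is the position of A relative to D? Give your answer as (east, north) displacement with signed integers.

Answer: A is at (east=-11, north=8) relative to D.

Derivation:
Place D at the origin (east=0, north=0).
  C is 5 units west of D: delta (east=-5, north=+0); C at (east=-5, north=0).
  B is 1 unit northeast of C: delta (east=+1, north=+1); B at (east=-4, north=1).
  A is 7 units northwest of B: delta (east=-7, north=+7); A at (east=-11, north=8).
Therefore A relative to D: (east=-11, north=8).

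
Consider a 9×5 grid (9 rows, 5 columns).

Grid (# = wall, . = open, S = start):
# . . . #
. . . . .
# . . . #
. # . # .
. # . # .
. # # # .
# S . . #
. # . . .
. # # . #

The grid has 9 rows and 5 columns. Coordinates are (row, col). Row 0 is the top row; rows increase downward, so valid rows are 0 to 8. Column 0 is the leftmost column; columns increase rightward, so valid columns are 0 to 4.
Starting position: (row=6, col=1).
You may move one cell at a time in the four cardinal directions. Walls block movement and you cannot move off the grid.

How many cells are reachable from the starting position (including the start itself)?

BFS flood-fill from (row=6, col=1):
  Distance 0: (row=6, col=1)
  Distance 1: (row=6, col=2)
  Distance 2: (row=6, col=3), (row=7, col=2)
  Distance 3: (row=7, col=3)
  Distance 4: (row=7, col=4), (row=8, col=3)
Total reachable: 7 (grid has 28 open cells total)

Answer: Reachable cells: 7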